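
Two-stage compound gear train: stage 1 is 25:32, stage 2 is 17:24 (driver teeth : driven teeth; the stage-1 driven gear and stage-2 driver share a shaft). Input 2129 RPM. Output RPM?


Stage 1: RPM_B = RPM_A × t_A/t_B = 2129 × 25/32 = 53225/32 ≈ 1663.28
B and C share a shaft → RPM_C = RPM_B
Stage 2: RPM_D = RPM_C × t_C/t_D = RPM_A × (t_A×t_C)/(t_B×t_D)
Overall ratio = (25×17)/(32×24) = 425/768
RPM_D = 2129 × 425/768 = 904825/768
≈ 1178.16 RPM

1178.16 RPM


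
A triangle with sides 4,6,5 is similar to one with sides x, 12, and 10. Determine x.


Scale factor = 12/6 = 2
Missing side = 4 × 2
= 8.0

8.0


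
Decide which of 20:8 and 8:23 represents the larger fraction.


20/8 = 2.5000
8/23 = 0.3478
2.5000 > 0.3478, so 20:8 is greater
= 20:8

20:8


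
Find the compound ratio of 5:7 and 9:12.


Compound ratio = (5×9) : (7×12)
= 45:84
GCD = 3
= 15:28

15:28


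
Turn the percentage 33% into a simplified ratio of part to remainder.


33% means 33 parts out of 100; remainder = 67
Part : remainder = 33:67
GCD = 1
= 33:67

33:67


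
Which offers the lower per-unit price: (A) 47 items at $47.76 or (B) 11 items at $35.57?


Deal A: $47.76/47 = $1.0162/unit
Deal B: $35.57/11 = $3.2336/unit
A is cheaper per unit
= Deal A

Deal A


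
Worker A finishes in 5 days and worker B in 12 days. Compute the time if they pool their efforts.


Rate of A = 1/5 per day
Rate of B = 1/12 per day
Combined rate = 1/5 + 1/12 = 17/60 ≈ 0.2833 per day
Days = 1 / combined rate = 60/17
≈ 3.53 days

3.53 days


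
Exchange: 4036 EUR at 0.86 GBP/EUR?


Amount × rate = 4036 × 0.86
= 3470.96 GBP

3470.96 GBP


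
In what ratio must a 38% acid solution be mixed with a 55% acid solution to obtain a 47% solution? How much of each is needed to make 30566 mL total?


Let x parts of 38% mix with y parts of 55%.
38x + 55y = 47(x + y)
38x + 55y = 47x + 47y
x(38 - 47) = y(47 - 55)
x/y = (55 - 47)/(47 - 38) = 8/9
Simplify: 8:9
Total parts = 17; one part = 30566/17 = 1798.00 mL
38% solution: 8×1798.00 = 14384.00 mL
55% solution: 9×1798.00 = 16182.00 mL
= ratio 8:9; 14384.00 mL and 16182.00 mL

ratio 8:9; 14384.00 mL and 16182.00 mL


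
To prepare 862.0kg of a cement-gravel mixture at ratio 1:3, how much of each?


Total parts = 1 + 3 = 4
cement: 862.0 × 1/4 = 215.5kg
gravel: 862.0 × 3/4 = 646.5kg
= 215.5kg and 646.5kg

215.5kg and 646.5kg


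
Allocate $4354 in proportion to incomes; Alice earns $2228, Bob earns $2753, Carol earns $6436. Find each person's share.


Total income = 2228 + 2753 + 6436 = $11417
Alice: $4354 × 2228/11417 = $849.67
Bob: $4354 × 2753/11417 = $1049.89
Carol: $4354 × 6436/11417 = $2454.44
= Alice: $849.67, Bob: $1049.89, Carol: $2454.44

Alice: $849.67, Bob: $1049.89, Carol: $2454.44


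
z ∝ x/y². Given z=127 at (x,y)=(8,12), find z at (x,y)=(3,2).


z = k·x/y²
Solve for k using the known point: k = z·y²/x = 127×144/8 = 18288/8 = 2286.0000
Now evaluate at x=3, y=2:
z = k × 3 / 4 = (18288 × 3) / (8 × 4) = 54864/32
= 1714.5000

1714.5000


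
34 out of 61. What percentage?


Percentage = (part / whole) × 100
= (34 / 61) × 100
≈ 55.74%

55.74%


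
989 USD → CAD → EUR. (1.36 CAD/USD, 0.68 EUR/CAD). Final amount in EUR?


Step 1: 989 USD × 1.36 = 1345.04 CAD
Step 2: 1345.04 CAD × 0.68 = 914.63 EUR
Implied rate USD→EUR = 1.36 × 0.68 = 0.9248
= 914.63 EUR

914.63 EUR


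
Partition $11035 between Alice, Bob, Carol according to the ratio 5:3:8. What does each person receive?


Total parts = 5 + 3 + 8 = 16
Alice: 11035 × 5/16 = 3448.44
Bob: 11035 × 3/16 = 2069.06
Carol: 11035 × 8/16 = 5517.50
= Alice: $3448.44, Bob: $2069.06, Carol: $5517.50

Alice: $3448.44, Bob: $2069.06, Carol: $5517.50


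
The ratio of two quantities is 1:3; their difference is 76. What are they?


Let A = 1k, B = 3k.
3k - 1k = 76
2k = 76 → k = 76/2 = 38
A = 1×38 = 38, B = 3×38 = 114
= A = 38, B = 114

A = 38, B = 114


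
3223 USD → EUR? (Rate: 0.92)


Amount × rate = 3223 × 0.92
= 2965.16 EUR

2965.16 EUR


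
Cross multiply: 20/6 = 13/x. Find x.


Cross multiply: 20 × x = 6 × 13
20x = 78
x = 78 / 20
= 3.90

3.90


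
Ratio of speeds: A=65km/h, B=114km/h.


Ratio = 65:114
GCD = 1
Simplified = 65:114
Time ratio (same distance) = 114:65
Speed ratio = 65:114

65:114


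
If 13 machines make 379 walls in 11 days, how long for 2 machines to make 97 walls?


Days ∝ work / workers, so d₂ = d₁ × (m₁/m₂) × (w₂/w₁)
Workers factor (inverse): 13/2 = 6.5000
Work factor (direct): 97/379 ≈ 0.2559
d₂ = 11 × 13/2 × 97/379 = (11 × 13 × 97) / (2 × 379) = 13871/758
≈ 18.30 days

18.30 days


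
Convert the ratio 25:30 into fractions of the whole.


Total parts = 25 + 30 = 55
First part: 25/55 = 5/11
Second part: 30/55 = 6/11
= 5/11 and 6/11

5/11 and 6/11


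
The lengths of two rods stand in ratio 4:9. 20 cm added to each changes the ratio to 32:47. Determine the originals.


Let A = 4k, B = 9k.
(4k + 20) / (9k + 20) = 32/47
Cross-multiply: 47(4k + 20) = 32(9k + 20)
188k + 940 = 288k + 640
188k - 288k = 640 - 940
-100k = -300
k = -300/-100 = 3
A = 4×3 = 12, B = 9×3 = 27
= A = 12, B = 27

A = 12, B = 27


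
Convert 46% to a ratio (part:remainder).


46% means 46 parts out of 100; remainder = 54
Part : remainder = 46:54
GCD = 2
= 23:27

23:27


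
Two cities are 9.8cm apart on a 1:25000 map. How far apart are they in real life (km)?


Real distance = map distance × scale
= 9.8cm × 25000
= 245000 cm = 2450.0 m
= 2.450 km

2.450 km


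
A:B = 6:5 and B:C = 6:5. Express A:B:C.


Match B: multiply A:B by 6 → 36:30
Multiply B:C by 5 → 30:25
Combined: 36:30:25
GCD = 1
= 36:30:25

36:30:25


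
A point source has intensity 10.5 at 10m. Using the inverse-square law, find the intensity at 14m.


I₁d₁² = I₂d₂²
I₂ = I₁ × (d₁/d₂)²
= 10.5 × (10/14)²
= 10.5 × 100/196
= 1050/196
≈ 5.3571

5.3571


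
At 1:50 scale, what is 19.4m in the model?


Model size = real / scale
= 19.4 / 50
= 0.3880 m

0.3880 m


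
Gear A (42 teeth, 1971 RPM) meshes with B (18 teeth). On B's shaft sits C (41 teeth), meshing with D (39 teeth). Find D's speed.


Stage 1: RPM_B = RPM_A × t_A/t_B = 1971 × 42/18 = 82782/18 = 4599.00
B and C share a shaft → RPM_C = RPM_B
Stage 2: RPM_D = RPM_C × t_C/t_D = RPM_A × (t_A×t_C)/(t_B×t_D)
Overall ratio = (42×41)/(18×39) = 1722/702
RPM_D = 1971 × 1722/702 = 3394062/702
≈ 4834.85 RPM

4834.85 RPM


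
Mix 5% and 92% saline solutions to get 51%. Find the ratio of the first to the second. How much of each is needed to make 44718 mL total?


Let x parts of 5% mix with y parts of 92%.
5x + 92y = 51(x + y)
5x + 92y = 51x + 51y
x(5 - 51) = y(51 - 92)
x/y = (92 - 51)/(51 - 5) = 41/46
Simplify: 41:46
Total parts = 87; one part = 44718/87 = 514.00 mL
5% solution: 41×514.00 = 21074.00 mL
92% solution: 46×514.00 = 23644.00 mL
= ratio 41:46; 21074.00 mL and 23644.00 mL

ratio 41:46; 21074.00 mL and 23644.00 mL


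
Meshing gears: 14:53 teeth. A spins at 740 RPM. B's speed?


Gear ratio = 14:53 = 14:53
RPM_B = RPM_A × (teeth_A / teeth_B)
= 740 × (14/53)
= 195.5 RPM

195.5 RPM


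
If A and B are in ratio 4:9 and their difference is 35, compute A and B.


Let A = 4k, B = 9k.
9k - 4k = 35
5k = 35 → k = 35/5 = 7
A = 4×7 = 28, B = 9×7 = 63
= A = 28, B = 63

A = 28, B = 63


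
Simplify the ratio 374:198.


GCD(374, 198) = 22
374/22 : 198/22
= 17:9

17:9


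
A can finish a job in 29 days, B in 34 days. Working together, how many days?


Rate of A = 1/29 per day
Rate of B = 1/34 per day
Combined rate = 1/29 + 1/34 = 63/986 ≈ 0.0639 per day
Days = 1 / combined rate = 986/63
≈ 15.65 days

15.65 days


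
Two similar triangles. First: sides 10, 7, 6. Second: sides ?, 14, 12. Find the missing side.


Scale factor = 14/7 = 2
Missing side = 10 × 2
= 20.0

20.0


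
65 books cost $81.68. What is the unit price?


Unit rate = total / quantity
= 81.68 / 65
= $1.26 per unit

$1.26 per unit


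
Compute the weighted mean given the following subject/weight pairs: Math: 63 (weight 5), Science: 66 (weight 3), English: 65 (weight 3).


Numerator = 63×5 + 66×3 + 65×3
= 315 + 198 + 195
= 708
Total weight = 11
Weighted avg = 708/11
= 64.36

64.36


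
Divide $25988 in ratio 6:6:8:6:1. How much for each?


Total parts = 6 + 6 + 8 + 6 + 1 = 27
Part 1: 25988 × 6/27 = 5775.11
Part 2: 25988 × 6/27 = 5775.11
Part 3: 25988 × 8/27 = 7700.15
Part 4: 25988 × 6/27 = 5775.11
Part 5: 25988 × 1/27 = 962.52
= Part 1: $5775.11, Part 2: $5775.11, Part 3: $7700.15, Part 4: $5775.11, Part 5: $962.52

Part 1: $5775.11, Part 2: $5775.11, Part 3: $7700.15, Part 4: $5775.11, Part 5: $962.52


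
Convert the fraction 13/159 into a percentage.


Percentage = (part / whole) × 100
= (13 / 159) × 100
≈ 8.18%

8.18%


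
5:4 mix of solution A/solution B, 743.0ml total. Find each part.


Total parts = 5 + 4 = 9
solution A: 743.0 × 5/9 = 412.8ml
solution B: 743.0 × 4/9 = 330.2ml
= 412.8ml and 330.2ml

412.8ml and 330.2ml


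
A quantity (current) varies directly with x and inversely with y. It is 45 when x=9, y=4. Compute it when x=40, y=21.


z = k·x/y
Solve for k using the known point: k = z·y/x = 45×4/9 = 180/9 = 20.0000
Now evaluate at x=40, y=21:
z = k × 40 / 21 = (180 × 40) / (9 × 21) = 7200/189
≈ 38.0952

38.0952


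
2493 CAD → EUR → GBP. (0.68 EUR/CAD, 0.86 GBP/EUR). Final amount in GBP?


Step 1: 2493 CAD × 0.68 = 1695.24 EUR
Step 2: 1695.24 EUR × 0.86 = 1457.91 GBP
Implied rate CAD→GBP = 0.68 × 0.86 = 0.5848
= 1457.91 GBP

1457.91 GBP


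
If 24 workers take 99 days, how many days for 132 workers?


Inverse proportion: x × y = constant
k = 24 × 99 = 2376
y₂ = k / 132 = 2376 / 132
= 18.00

18.00


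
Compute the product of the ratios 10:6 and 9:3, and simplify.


Compound ratio = (10×9) : (6×3)
= 90:18
GCD = 18
= 5:1

5:1


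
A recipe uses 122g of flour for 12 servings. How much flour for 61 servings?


Direct proportion: y/x = constant
k = 122/12 ≈ 10.1667
y₂ = k × 61 = 122 × 61 / 12 = 7442/12
≈ 620.17

620.17


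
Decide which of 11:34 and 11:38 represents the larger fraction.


11/34 = 0.3235
11/38 = 0.2895
0.3235 > 0.2895, so 11:34 is greater
= 11:34

11:34


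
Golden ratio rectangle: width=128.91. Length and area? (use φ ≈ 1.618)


φ = (1 + √5) / 2 ≈ 1.618
Length = width × φ = 128.91 × 1.618 = 208.57638
≈ 208.58
Area = width × length = 128.91 × 208.57638 = 26887.5811458 ≈ 26887.58
= Length: 208.58, Area: 26887.58

Length: 208.58, Area: 26887.58


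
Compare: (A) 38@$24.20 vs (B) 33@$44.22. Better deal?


Deal A: $24.20/38 = $0.6368/unit
Deal B: $44.22/33 = $1.3400/unit
A is cheaper per unit
= Deal A

Deal A


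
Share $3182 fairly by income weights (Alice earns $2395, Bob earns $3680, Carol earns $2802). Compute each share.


Total income = 2395 + 3680 + 2802 = $8877
Alice: $3182 × 2395/8877 = $858.50
Bob: $3182 × 3680/8877 = $1319.11
Carol: $3182 × 2802/8877 = $1004.39
= Alice: $858.50, Bob: $1319.11, Carol: $1004.39

Alice: $858.50, Bob: $1319.11, Carol: $1004.39


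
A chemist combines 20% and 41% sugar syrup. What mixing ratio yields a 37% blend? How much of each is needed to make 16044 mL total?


Let x parts of 20% mix with y parts of 41%.
20x + 41y = 37(x + y)
20x + 41y = 37x + 37y
x(20 - 37) = y(37 - 41)
x/y = (41 - 37)/(37 - 20) = 4/17
Simplify: 4:17
Total parts = 21; one part = 16044/21 = 764.00 mL
20% solution: 4×764.00 = 3056.00 mL
41% solution: 17×764.00 = 12988.00 mL
= ratio 4:17; 3056.00 mL and 12988.00 mL

ratio 4:17; 3056.00 mL and 12988.00 mL


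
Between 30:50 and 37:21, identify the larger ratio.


30/50 = 0.6000
37/21 = 1.7619
0.6000 < 1.7619, so 30:50 is less
= 37:21

37:21


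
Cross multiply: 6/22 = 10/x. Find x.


Cross multiply: 6 × x = 22 × 10
6x = 220
x = 220 / 6
= 36.67

36.67


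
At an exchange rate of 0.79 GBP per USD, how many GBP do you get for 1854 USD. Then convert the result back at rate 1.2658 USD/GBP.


Amount × rate = 1854 × 0.79 = 1464.66 GBP
Round-trip: 1464.66 × 1.2658 = 1853.97 USD
= 1464.66 GBP, then 1853.97 USD

1464.66 GBP, then 1853.97 USD


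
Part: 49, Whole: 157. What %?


Percentage = (part / whole) × 100
= (49 / 157) × 100
≈ 31.21%

31.21%


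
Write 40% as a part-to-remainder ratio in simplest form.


40% means 40 parts out of 100; remainder = 60
Part : remainder = 40:60
GCD = 20
= 2:3

2:3


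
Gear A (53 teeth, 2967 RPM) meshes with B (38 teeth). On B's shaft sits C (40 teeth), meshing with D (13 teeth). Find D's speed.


Stage 1: RPM_B = RPM_A × t_A/t_B = 2967 × 53/38 = 157251/38 ≈ 4138.18
B and C share a shaft → RPM_C = RPM_B
Stage 2: RPM_D = RPM_C × t_C/t_D = RPM_A × (t_A×t_C)/(t_B×t_D)
Overall ratio = (53×40)/(38×13) = 2120/494
RPM_D = 2967 × 2120/494 = 6290040/494
≈ 12732.87 RPM

12732.87 RPM


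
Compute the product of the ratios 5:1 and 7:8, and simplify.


Compound ratio = (5×7) : (1×8)
= 35:8
GCD = 1
= 35:8

35:8


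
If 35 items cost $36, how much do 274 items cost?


Direct proportion: y/x = constant
k = 36/35 ≈ 1.0286
y₂ = k × 274 = 36 × 274 / 35 = 9864/35
≈ 281.83

281.83


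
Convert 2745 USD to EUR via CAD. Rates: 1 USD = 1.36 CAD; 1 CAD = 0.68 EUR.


Step 1: 2745 USD × 1.36 = 3733.20 CAD
Step 2: 3733.20 CAD × 0.68 = 2538.58 EUR
Implied rate USD→EUR = 1.36 × 0.68 = 0.9248
= 2538.58 EUR

2538.58 EUR


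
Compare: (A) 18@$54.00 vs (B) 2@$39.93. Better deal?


Deal A: $54.00/18 = $3.0000/unit
Deal B: $39.93/2 = $19.9650/unit
A is cheaper per unit
= Deal A

Deal A


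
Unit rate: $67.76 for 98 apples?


Unit rate = total / quantity
= 67.76 / 98
= $0.69 per unit

$0.69 per unit


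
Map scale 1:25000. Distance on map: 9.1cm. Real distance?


Real distance = map distance × scale
= 9.1cm × 25000
= 227500 cm = 2275.0 m
= 2.275 km

2.275 km


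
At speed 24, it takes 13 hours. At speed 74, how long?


Inverse proportion: x × y = constant
k = 24 × 13 = 312
y₂ = k / 74 = 312 / 74
= 4.22

4.22


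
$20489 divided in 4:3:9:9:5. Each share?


Total parts = 4 + 3 + 9 + 9 + 5 = 30
Part 1: 20489 × 4/30 = 2731.87
Part 2: 20489 × 3/30 = 2048.90
Part 3: 20489 × 9/30 = 6146.70
Part 4: 20489 × 9/30 = 6146.70
Part 5: 20489 × 5/30 = 3414.83
= Part 1: $2731.87, Part 2: $2048.90, Part 3: $6146.70, Part 4: $6146.70, Part 5: $3414.83

Part 1: $2731.87, Part 2: $2048.90, Part 3: $6146.70, Part 4: $6146.70, Part 5: $3414.83


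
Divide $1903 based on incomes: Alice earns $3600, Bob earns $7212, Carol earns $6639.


Total income = 3600 + 7212 + 6639 = $17451
Alice: $1903 × 3600/17451 = $392.57
Bob: $1903 × 7212/17451 = $786.46
Carol: $1903 × 6639/17451 = $723.97
= Alice: $392.57, Bob: $786.46, Carol: $723.97

Alice: $392.57, Bob: $786.46, Carol: $723.97


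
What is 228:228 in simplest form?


GCD(228, 228) = 228
228/228 : 228/228
= 1:1

1:1


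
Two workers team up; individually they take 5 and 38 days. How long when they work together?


Rate of A = 1/5 per day
Rate of B = 1/38 per day
Combined rate = 1/5 + 1/38 = 43/190 ≈ 0.2263 per day
Days = 1 / combined rate = 190/43
≈ 4.42 days

4.42 days


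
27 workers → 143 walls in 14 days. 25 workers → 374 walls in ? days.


Days ∝ work / workers, so d₂ = d₁ × (m₁/m₂) × (w₂/w₁)
Workers factor (inverse): 27/25 = 1.0800
Work factor (direct): 374/143 ≈ 2.6154
d₂ = 14 × 27/25 × 374/143 = (14 × 27 × 374) / (25 × 143) = 141372/3575
≈ 39.54 days

39.54 days


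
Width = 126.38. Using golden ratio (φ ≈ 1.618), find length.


φ = (1 + √5) / 2 ≈ 1.618
Length = width × φ = 126.38 × 1.618 = 204.48284
≈ 204.48

204.48


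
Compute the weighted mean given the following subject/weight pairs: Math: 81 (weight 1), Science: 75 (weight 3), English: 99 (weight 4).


Numerator = 81×1 + 75×3 + 99×4
= 81 + 225 + 396
= 702
Total weight = 8
Weighted avg = 702/8
= 87.75

87.75


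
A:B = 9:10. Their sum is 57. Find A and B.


Let A = 9k, B = 10k.
9k + 10k = 57
19k = 57 → k = 57/19 = 3
A = 9×3 = 27, B = 10×3 = 30
= A = 27, B = 30

A = 27, B = 30


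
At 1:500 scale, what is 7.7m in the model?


Model size = real / scale
= 7.7 / 500
= 0.0154 m

0.0154 m


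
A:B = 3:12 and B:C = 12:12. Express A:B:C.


Match B: multiply A:B by 12 → 36:144
Multiply B:C by 12 → 144:144
Combined: 36:144:144
GCD = 36
= 1:4:4

1:4:4


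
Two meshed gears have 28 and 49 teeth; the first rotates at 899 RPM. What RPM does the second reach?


Gear ratio = 28:49 = 4:7
RPM_B = RPM_A × (teeth_A / teeth_B)
= 899 × (28/49)
= 513.7 RPM

513.7 RPM


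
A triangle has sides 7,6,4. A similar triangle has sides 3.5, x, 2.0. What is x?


Scale factor = 3.5/7 = 0.5
Missing side = 6 × 0.5
= 3.0

3.0


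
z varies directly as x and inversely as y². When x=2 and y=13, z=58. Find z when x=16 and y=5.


z = k·x/y²
Solve for k using the known point: k = z·y²/x = 58×169/2 = 9802/2 = 4901.0000
Now evaluate at x=16, y=5:
z = k × 16 / 25 = (9802 × 16) / (2 × 25) = 156832/50
= 3136.6400

3136.6400


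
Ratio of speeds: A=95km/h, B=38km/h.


Ratio = 95:38
GCD = 19
Simplified = 5:2
Time ratio (same distance) = 2:5
Speed ratio = 5:2

5:2


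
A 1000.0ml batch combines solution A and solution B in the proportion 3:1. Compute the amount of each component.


Total parts = 3 + 1 = 4
solution A: 1000.0 × 3/4 = 750.0ml
solution B: 1000.0 × 1/4 = 250.0ml
= 750.0ml and 250.0ml

750.0ml and 250.0ml


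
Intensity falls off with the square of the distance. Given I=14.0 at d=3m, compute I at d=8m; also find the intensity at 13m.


I₁d₁² = I₂d₂²
I at 8m = 14.0 × (3/8)² = 14.0 × 9/64 = 126/64 ≈ 1.9688
I at 13m = 14.0 × (3/13)² = 14.0 × 9/169 = 126/169 ≈ 0.7456
= 1.9688 and 0.7456

1.9688 and 0.7456


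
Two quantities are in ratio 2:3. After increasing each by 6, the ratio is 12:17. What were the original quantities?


Let A = 2k, B = 3k.
(2k + 6) / (3k + 6) = 12/17
Cross-multiply: 17(2k + 6) = 12(3k + 6)
34k + 102 = 36k + 72
34k - 36k = 72 - 102
-2k = -30
k = -30/-2 = 15
A = 2×15 = 30, B = 3×15 = 45
= A = 30, B = 45

A = 30, B = 45


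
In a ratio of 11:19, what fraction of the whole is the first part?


Total parts = 11 + 19 = 30
First part: 11/30 = 11/30
= 11/30

11/30


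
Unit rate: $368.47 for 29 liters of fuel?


Unit rate = total / quantity
= 368.47 / 29
= $12.71 per unit

$12.71 per unit


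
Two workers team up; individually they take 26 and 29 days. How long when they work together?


Rate of A = 1/26 per day
Rate of B = 1/29 per day
Combined rate = 1/26 + 1/29 = 55/754 ≈ 0.0729 per day
Days = 1 / combined rate = 754/55
≈ 13.71 days

13.71 days


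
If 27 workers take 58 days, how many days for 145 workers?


Inverse proportion: x × y = constant
k = 27 × 58 = 1566
y₂ = k / 145 = 1566 / 145
= 10.80

10.80


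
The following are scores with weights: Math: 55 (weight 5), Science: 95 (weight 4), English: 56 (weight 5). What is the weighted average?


Numerator = 55×5 + 95×4 + 56×5
= 275 + 380 + 280
= 935
Total weight = 14
Weighted avg = 935/14
= 66.79

66.79


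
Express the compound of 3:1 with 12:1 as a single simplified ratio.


Compound ratio = (3×12) : (1×1)
= 36:1
GCD = 1
= 36:1

36:1


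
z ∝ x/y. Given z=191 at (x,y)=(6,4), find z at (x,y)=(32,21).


z = k·x/y
Solve for k using the known point: k = z·y/x = 191×4/6 = 764/6 ≈ 127.3333
Now evaluate at x=32, y=21:
z = k × 32 / 21 = (764 × 32) / (6 × 21) = 24448/126
≈ 194.0317

194.0317


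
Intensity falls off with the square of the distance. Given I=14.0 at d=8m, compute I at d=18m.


I₁d₁² = I₂d₂²
I₂ = I₁ × (d₁/d₂)²
= 14.0 × (8/18)²
= 14.0 × 64/324
= 896/324
≈ 2.7654

2.7654


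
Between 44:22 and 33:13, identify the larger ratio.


44/22 = 2.0000
33/13 = 2.5385
2.0000 < 2.5385, so 44:22 is less
= 33:13

33:13


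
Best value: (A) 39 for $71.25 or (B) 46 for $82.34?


Deal A: $71.25/39 = $1.8269/unit
Deal B: $82.34/46 = $1.7900/unit
B is cheaper per unit
= Deal B

Deal B


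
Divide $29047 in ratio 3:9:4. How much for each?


Total parts = 3 + 9 + 4 = 16
Part 1: 29047 × 3/16 = 5446.31
Part 2: 29047 × 9/16 = 16338.94
Part 3: 29047 × 4/16 = 7261.75
= Part 1: $5446.31, Part 2: $16338.94, Part 3: $7261.75

Part 1: $5446.31, Part 2: $16338.94, Part 3: $7261.75


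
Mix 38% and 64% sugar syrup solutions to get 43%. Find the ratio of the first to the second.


Let x parts of 38% mix with y parts of 64%.
38x + 64y = 43(x + y)
38x + 64y = 43x + 43y
x(38 - 43) = y(43 - 64)
x/y = (64 - 43)/(43 - 38) = 21/5
Simplify: 21:5
= 21:5

21:5


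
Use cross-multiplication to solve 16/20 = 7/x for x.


Cross multiply: 16 × x = 20 × 7
16x = 140
x = 140 / 16
= 8.75

8.75


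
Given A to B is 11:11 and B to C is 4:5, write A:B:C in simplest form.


Match B: multiply A:B by 4 → 44:44
Multiply B:C by 11 → 44:55
Combined: 44:44:55
GCD = 11
= 4:4:5

4:4:5


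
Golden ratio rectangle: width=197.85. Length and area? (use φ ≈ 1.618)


φ = (1 + √5) / 2 ≈ 1.618
Length = width × φ = 197.85 × 1.618 = 320.1213
≈ 320.12
Area = width × length = 197.85 × 320.1213 = 63335.999205 ≈ 63336.00
= Length: 320.12, Area: 63336.00

Length: 320.12, Area: 63336.00


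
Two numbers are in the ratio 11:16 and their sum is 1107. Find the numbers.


Let A = 11k, B = 16k.
11k + 16k = 1107
27k = 1107 → k = 1107/27 = 41
A = 11×41 = 451, B = 16×41 = 656
= A = 451, B = 656

A = 451, B = 656


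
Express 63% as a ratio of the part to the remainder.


63% means 63 parts out of 100; remainder = 37
Part : remainder = 63:37
GCD = 1
= 63:37

63:37


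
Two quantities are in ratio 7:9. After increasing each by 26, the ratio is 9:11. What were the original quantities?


Let A = 7k, B = 9k.
(7k + 26) / (9k + 26) = 9/11
Cross-multiply: 11(7k + 26) = 9(9k + 26)
77k + 286 = 81k + 234
77k - 81k = 234 - 286
-4k = -52
k = -52/-4 = 13
A = 7×13 = 91, B = 9×13 = 117
= A = 91, B = 117

A = 91, B = 117


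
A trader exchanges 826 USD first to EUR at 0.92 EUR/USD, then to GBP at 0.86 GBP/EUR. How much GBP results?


Step 1: 826 USD × 0.92 = 759.92 EUR
Step 2: 759.92 EUR × 0.86 = 653.53 GBP
Implied rate USD→GBP = 0.92 × 0.86 = 0.7912
= 653.53 GBP

653.53 GBP


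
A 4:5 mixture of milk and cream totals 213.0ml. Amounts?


Total parts = 4 + 5 = 9
milk: 213.0 × 4/9 = 94.7ml
cream: 213.0 × 5/9 = 118.3ml
= 94.7ml and 118.3ml

94.7ml and 118.3ml


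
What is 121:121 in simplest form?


GCD(121, 121) = 121
121/121 : 121/121
= 1:1

1:1


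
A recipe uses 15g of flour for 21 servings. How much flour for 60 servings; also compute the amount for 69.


Direct proportion: y/x = constant
k = 15/21 ≈ 0.7143
y at x=60: k × 60 = 15 × 60 / 21 = 900/21 ≈ 42.86
y at x=69: k × 69 = 15 × 69 / 21 = 1035/21 ≈ 49.29
= 42.86 and 49.29

42.86 and 49.29


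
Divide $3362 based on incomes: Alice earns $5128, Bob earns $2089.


Total income = 5128 + 2089 = $7217
Alice: $3362 × 5128/7217 = $2388.85
Bob: $3362 × 2089/7217 = $973.15
= Alice: $2388.85, Bob: $973.15

Alice: $2388.85, Bob: $973.15


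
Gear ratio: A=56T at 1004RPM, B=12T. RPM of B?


Gear ratio = 56:12 = 14:3
RPM_B = RPM_A × (teeth_A / teeth_B)
= 1004 × (56/12)
= 4685.3 RPM

4685.3 RPM


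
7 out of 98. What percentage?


Percentage = (part / whole) × 100
= (7 / 98) × 100
≈ 7.14%

7.14%


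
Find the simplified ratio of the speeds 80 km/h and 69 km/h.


Ratio = 80:69
GCD = 1
Simplified = 80:69
Time ratio (same distance) = 69:80
Speed ratio = 80:69

80:69


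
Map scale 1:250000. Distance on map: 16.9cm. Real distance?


Real distance = map distance × scale
= 16.9cm × 250000
= 4225000 cm = 42250.0 m
= 42.250 km

42.250 km


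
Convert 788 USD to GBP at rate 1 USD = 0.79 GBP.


Amount × rate = 788 × 0.79
= 622.52 GBP

622.52 GBP


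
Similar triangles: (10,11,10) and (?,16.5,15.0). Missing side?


Scale factor = 16.5/11 = 1.5
Missing side = 10 × 1.5
= 15.0

15.0


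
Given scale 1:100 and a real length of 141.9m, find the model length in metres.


Model size = real / scale
= 141.9 / 100
= 1.4190 m

1.4190 m


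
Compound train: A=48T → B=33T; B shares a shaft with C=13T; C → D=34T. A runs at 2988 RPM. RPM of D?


Stage 1: RPM_B = RPM_A × t_A/t_B = 2988 × 48/33 = 143424/33 ≈ 4346.18
B and C share a shaft → RPM_C = RPM_B
Stage 2: RPM_D = RPM_C × t_C/t_D = RPM_A × (t_A×t_C)/(t_B×t_D)
Overall ratio = (48×13)/(33×34) = 624/1122
RPM_D = 2988 × 624/1122 = 1864512/1122
≈ 1661.78 RPM

1661.78 RPM


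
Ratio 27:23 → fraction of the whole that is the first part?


Total parts = 27 + 23 = 50
First part: 27/50 = 27/50
= 27/50

27/50


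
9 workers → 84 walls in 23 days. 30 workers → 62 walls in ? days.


Days ∝ work / workers, so d₂ = d₁ × (m₁/m₂) × (w₂/w₁)
Workers factor (inverse): 9/30 = 0.3000
Work factor (direct): 62/84 ≈ 0.7381
d₂ = 23 × 9/30 × 62/84 = (23 × 9 × 62) / (30 × 84) = 12834/2520
≈ 5.09 days

5.09 days


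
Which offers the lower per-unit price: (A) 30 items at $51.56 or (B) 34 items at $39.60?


Deal A: $51.56/30 = $1.7187/unit
Deal B: $39.60/34 = $1.1647/unit
B is cheaper per unit
= Deal B

Deal B


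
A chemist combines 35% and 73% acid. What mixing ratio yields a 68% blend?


Let x parts of 35% mix with y parts of 73%.
35x + 73y = 68(x + y)
35x + 73y = 68x + 68y
x(35 - 68) = y(68 - 73)
x/y = (73 - 68)/(68 - 35) = 5/33
Simplify: 5:33
= 5:33

5:33


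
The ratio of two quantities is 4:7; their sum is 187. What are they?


Let A = 4k, B = 7k.
4k + 7k = 187
11k = 187 → k = 187/11 = 17
A = 4×17 = 68, B = 7×17 = 119
= A = 68, B = 119

A = 68, B = 119


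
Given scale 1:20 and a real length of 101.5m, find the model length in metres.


Model size = real / scale
= 101.5 / 20
= 5.0750 m

5.0750 m


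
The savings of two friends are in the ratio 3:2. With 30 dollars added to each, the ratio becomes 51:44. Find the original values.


Let A = 3k, B = 2k.
(3k + 30) / (2k + 30) = 51/44
Cross-multiply: 44(3k + 30) = 51(2k + 30)
132k + 1320 = 102k + 1530
132k - 102k = 1530 - 1320
30k = 210
k = 210/30 = 7
A = 3×7 = 21, B = 2×7 = 14
= A = 21, B = 14

A = 21, B = 14


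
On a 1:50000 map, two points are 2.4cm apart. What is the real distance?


Real distance = map distance × scale
= 2.4cm × 50000
= 120000 cm = 1200.0 m
= 1.200 km

1.200 km


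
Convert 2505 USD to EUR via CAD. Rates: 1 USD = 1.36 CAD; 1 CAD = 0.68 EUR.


Step 1: 2505 USD × 1.36 = 3406.80 CAD
Step 2: 3406.80 CAD × 0.68 = 2316.62 EUR
Implied rate USD→EUR = 1.36 × 0.68 = 0.9248
= 2316.62 EUR

2316.62 EUR


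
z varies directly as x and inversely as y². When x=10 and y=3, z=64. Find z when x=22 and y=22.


z = k·x/y²
Solve for k using the known point: k = z·y²/x = 64×9/10 = 576/10 = 57.6000
Now evaluate at x=22, y=22:
z = k × 22 / 484 = (576 × 22) / (10 × 484) = 12672/4840
≈ 2.6182

2.6182


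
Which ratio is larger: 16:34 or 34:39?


16/34 = 0.4706
34/39 = 0.8718
0.4706 < 0.8718, so 16:34 is less
= 34:39

34:39


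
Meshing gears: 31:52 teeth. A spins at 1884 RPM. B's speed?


Gear ratio = 31:52 = 31:52
RPM_B = RPM_A × (teeth_A / teeth_B)
= 1884 × (31/52)
= 1123.2 RPM

1123.2 RPM


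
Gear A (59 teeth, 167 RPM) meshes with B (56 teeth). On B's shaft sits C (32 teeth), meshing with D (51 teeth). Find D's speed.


Stage 1: RPM_B = RPM_A × t_A/t_B = 167 × 59/56 = 9853/56 ≈ 175.95
B and C share a shaft → RPM_C = RPM_B
Stage 2: RPM_D = RPM_C × t_C/t_D = RPM_A × (t_A×t_C)/(t_B×t_D)
Overall ratio = (59×32)/(56×51) = 1888/2856
RPM_D = 167 × 1888/2856 = 315296/2856
≈ 110.40 RPM

110.40 RPM


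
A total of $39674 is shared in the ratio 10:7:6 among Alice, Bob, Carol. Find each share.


Total parts = 10 + 7 + 6 = 23
Alice: 39674 × 10/23 = 17249.57
Bob: 39674 × 7/23 = 12074.70
Carol: 39674 × 6/23 = 10349.74
= Alice: $17249.57, Bob: $12074.70, Carol: $10349.74

Alice: $17249.57, Bob: $12074.70, Carol: $10349.74


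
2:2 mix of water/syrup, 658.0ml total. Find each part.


Total parts = 2 + 2 = 4
water: 658.0 × 2/4 = 329.0ml
syrup: 658.0 × 2/4 = 329.0ml
= 329.0ml and 329.0ml

329.0ml and 329.0ml


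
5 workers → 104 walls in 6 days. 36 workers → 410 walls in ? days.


Days ∝ work / workers, so d₂ = d₁ × (m₁/m₂) × (w₂/w₁)
Workers factor (inverse): 5/36 ≈ 0.1389
Work factor (direct): 410/104 ≈ 3.9423
d₂ = 6 × 5/36 × 410/104 = (6 × 5 × 410) / (36 × 104) = 12300/3744
≈ 3.29 days

3.29 days


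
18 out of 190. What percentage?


Percentage = (part / whole) × 100
= (18 / 190) × 100
≈ 9.47%

9.47%


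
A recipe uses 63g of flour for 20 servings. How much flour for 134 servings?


Direct proportion: y/x = constant
k = 63/20 = 3.1500
y₂ = k × 134 = 63 × 134 / 20 = 8442/20
= 422.10

422.10


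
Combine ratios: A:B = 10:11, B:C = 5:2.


Match B: multiply A:B by 5 → 50:55
Multiply B:C by 11 → 55:22
Combined: 50:55:22
GCD = 1
= 50:55:22

50:55:22


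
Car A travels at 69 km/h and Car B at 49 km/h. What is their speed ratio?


Ratio = 69:49
GCD = 1
Simplified = 69:49
Time ratio (same distance) = 49:69
Speed ratio = 69:49

69:49


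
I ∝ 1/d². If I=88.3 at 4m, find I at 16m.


I₁d₁² = I₂d₂²
I₂ = I₁ × (d₁/d₂)²
= 88.3 × (4/16)²
= 88.3 × 16/256
= 1412.8/256
≈ 5.5188

5.5188


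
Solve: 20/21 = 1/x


Cross multiply: 20 × x = 21 × 1
20x = 21
x = 21 / 20
= 1.05

1.05


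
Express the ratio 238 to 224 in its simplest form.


GCD(238, 224) = 14
238/14 : 224/14
= 17:16

17:16


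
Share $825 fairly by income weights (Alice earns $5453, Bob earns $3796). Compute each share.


Total income = 5453 + 3796 = $9249
Alice: $825 × 5453/9249 = $486.40
Bob: $825 × 3796/9249 = $338.60
= Alice: $486.40, Bob: $338.60

Alice: $486.40, Bob: $338.60


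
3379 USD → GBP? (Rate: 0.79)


Amount × rate = 3379 × 0.79
= 2669.41 GBP

2669.41 GBP


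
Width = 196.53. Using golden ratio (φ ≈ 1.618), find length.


φ = (1 + √5) / 2 ≈ 1.618
Length = width × φ = 196.53 × 1.618 = 317.98554
≈ 317.99

317.99


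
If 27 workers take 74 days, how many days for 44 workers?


Inverse proportion: x × y = constant
k = 27 × 74 = 1998
y₂ = k / 44 = 1998 / 44
= 45.41

45.41


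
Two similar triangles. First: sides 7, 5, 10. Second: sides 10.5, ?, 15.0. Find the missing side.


Scale factor = 10.5/7 = 1.5
Missing side = 5 × 1.5
= 7.5

7.5


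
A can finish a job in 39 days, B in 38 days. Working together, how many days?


Rate of A = 1/39 per day
Rate of B = 1/38 per day
Combined rate = 1/39 + 1/38 = 77/1482 ≈ 0.0520 per day
Days = 1 / combined rate = 1482/77
≈ 19.25 days

19.25 days


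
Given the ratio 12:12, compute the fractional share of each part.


Total parts = 12 + 12 = 24
First part: 12/24 = 1/2
Second part: 12/24 = 1/2
= 1/2 and 1/2

1/2 and 1/2


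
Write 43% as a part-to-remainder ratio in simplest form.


43% means 43 parts out of 100; remainder = 57
Part : remainder = 43:57
GCD = 1
= 43:57

43:57


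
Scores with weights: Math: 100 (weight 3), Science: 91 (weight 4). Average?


Numerator = 100×3 + 91×4
= 300 + 364
= 664
Total weight = 7
Weighted avg = 664/7
= 94.86

94.86


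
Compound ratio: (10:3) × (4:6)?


Compound ratio = (10×4) : (3×6)
= 40:18
GCD = 2
= 20:9

20:9


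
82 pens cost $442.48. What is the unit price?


Unit rate = total / quantity
= 442.48 / 82
= $5.40 per unit

$5.40 per unit


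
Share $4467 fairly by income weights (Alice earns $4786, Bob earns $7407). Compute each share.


Total income = 4786 + 7407 = $12193
Alice: $4467 × 4786/12193 = $1753.39
Bob: $4467 × 7407/12193 = $2713.61
= Alice: $1753.39, Bob: $2713.61

Alice: $1753.39, Bob: $2713.61


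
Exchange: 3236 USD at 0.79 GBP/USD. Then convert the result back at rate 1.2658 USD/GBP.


Amount × rate = 3236 × 0.79 = 2556.44 GBP
Round-trip: 2556.44 × 1.2658 = 3235.94 USD
= 2556.44 GBP, then 3235.94 USD

2556.44 GBP, then 3235.94 USD


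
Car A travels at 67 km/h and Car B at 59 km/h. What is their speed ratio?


Ratio = 67:59
GCD = 1
Simplified = 67:59
Time ratio (same distance) = 59:67
Speed ratio = 67:59

67:59


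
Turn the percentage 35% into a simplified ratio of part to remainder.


35% means 35 parts out of 100; remainder = 65
Part : remainder = 35:65
GCD = 5
= 7:13

7:13


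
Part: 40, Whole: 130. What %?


Percentage = (part / whole) × 100
= (40 / 130) × 100
≈ 30.77%

30.77%


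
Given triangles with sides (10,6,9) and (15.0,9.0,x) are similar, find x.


Scale factor = 15.0/10 = 1.5
Missing side = 9 × 1.5
= 13.5

13.5


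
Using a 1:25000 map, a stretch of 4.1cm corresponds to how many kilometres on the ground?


Real distance = map distance × scale
= 4.1cm × 25000
= 102500 cm = 1025.0 m
= 1.025 km

1.025 km


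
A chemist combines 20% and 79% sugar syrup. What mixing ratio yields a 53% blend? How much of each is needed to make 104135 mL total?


Let x parts of 20% mix with y parts of 79%.
20x + 79y = 53(x + y)
20x + 79y = 53x + 53y
x(20 - 53) = y(53 - 79)
x/y = (79 - 53)/(53 - 20) = 26/33
Simplify: 26:33
Total parts = 59; one part = 104135/59 = 1765.00 mL
20% solution: 26×1765.00 = 45890.00 mL
79% solution: 33×1765.00 = 58245.00 mL
= ratio 26:33; 45890.00 mL and 58245.00 mL

ratio 26:33; 45890.00 mL and 58245.00 mL


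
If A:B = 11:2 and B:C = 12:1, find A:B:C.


Match B: multiply A:B by 12 → 132:24
Multiply B:C by 2 → 24:2
Combined: 132:24:2
GCD = 2
= 66:12:1

66:12:1


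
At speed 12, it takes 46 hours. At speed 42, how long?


Inverse proportion: x × y = constant
k = 12 × 46 = 552
y₂ = k / 42 = 552 / 42
= 13.14

13.14


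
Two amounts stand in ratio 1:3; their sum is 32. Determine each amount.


Let A = 1k, B = 3k.
1k + 3k = 32
4k = 32 → k = 32/4 = 8
A = 1×8 = 8, B = 3×8 = 24
= A = 8, B = 24

A = 8, B = 24


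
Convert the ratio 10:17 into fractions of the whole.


Total parts = 10 + 17 = 27
First part: 10/27 = 10/27
Second part: 17/27 = 17/27
= 10/27 and 17/27

10/27 and 17/27


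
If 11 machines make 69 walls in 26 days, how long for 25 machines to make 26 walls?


Days ∝ work / workers, so d₂ = d₁ × (m₁/m₂) × (w₂/w₁)
Workers factor (inverse): 11/25 = 0.4400
Work factor (direct): 26/69 ≈ 0.3768
d₂ = 26 × 11/25 × 26/69 = (26 × 11 × 26) / (25 × 69) = 7436/1725
≈ 4.31 days

4.31 days


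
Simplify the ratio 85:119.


GCD(85, 119) = 17
85/17 : 119/17
= 5:7

5:7


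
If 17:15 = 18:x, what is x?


Cross multiply: 17 × x = 15 × 18
17x = 270
x = 270 / 17
= 15.88

15.88


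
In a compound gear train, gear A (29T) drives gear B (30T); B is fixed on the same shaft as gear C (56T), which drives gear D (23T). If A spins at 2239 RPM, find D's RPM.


Stage 1: RPM_B = RPM_A × t_A/t_B = 2239 × 29/30 = 64931/30 ≈ 2164.37
B and C share a shaft → RPM_C = RPM_B
Stage 2: RPM_D = RPM_C × t_C/t_D = RPM_A × (t_A×t_C)/(t_B×t_D)
Overall ratio = (29×56)/(30×23) = 1624/690
RPM_D = 2239 × 1624/690 = 3636136/690
≈ 5269.76 RPM

5269.76 RPM


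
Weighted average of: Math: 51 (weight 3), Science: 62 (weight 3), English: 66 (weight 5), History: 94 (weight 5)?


Numerator = 51×3 + 62×3 + 66×5 + 94×5
= 153 + 186 + 330 + 470
= 1139
Total weight = 16
Weighted avg = 1139/16
= 71.19

71.19


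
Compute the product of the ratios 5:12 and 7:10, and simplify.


Compound ratio = (5×7) : (12×10)
= 35:120
GCD = 5
= 7:24

7:24


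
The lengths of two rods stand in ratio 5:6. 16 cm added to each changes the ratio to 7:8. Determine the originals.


Let A = 5k, B = 6k.
(5k + 16) / (6k + 16) = 7/8
Cross-multiply: 8(5k + 16) = 7(6k + 16)
40k + 128 = 42k + 112
40k - 42k = 112 - 128
-2k = -16
k = -16/-2 = 8
A = 5×8 = 40, B = 6×8 = 48
= A = 40, B = 48

A = 40, B = 48


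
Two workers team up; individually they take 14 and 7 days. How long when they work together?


Rate of A = 1/14 per day
Rate of B = 1/7 per day
Combined rate = 1/14 + 1/7 = 21/98 ≈ 0.2143 per day
Days = 1 / combined rate = 98/21
≈ 4.67 days

4.67 days


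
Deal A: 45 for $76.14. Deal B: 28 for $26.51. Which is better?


Deal A: $76.14/45 = $1.6920/unit
Deal B: $26.51/28 = $0.9468/unit
B is cheaper per unit
= Deal B

Deal B


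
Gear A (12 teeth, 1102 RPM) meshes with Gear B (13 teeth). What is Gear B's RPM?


Gear ratio = 12:13 = 12:13
RPM_B = RPM_A × (teeth_A / teeth_B)
= 1102 × (12/13)
= 1017.2 RPM

1017.2 RPM


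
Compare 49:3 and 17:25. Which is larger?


49/3 = 16.3333
17/25 = 0.6800
16.3333 > 0.6800, so 49:3 is greater
= 49:3

49:3


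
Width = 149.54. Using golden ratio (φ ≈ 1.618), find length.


φ = (1 + √5) / 2 ≈ 1.618
Length = width × φ = 149.54 × 1.618 = 241.95572
≈ 241.96

241.96


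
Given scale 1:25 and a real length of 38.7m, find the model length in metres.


Model size = real / scale
= 38.7 / 25
= 1.5480 m

1.5480 m


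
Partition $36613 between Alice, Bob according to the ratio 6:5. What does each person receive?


Total parts = 6 + 5 = 11
Alice: 36613 × 6/11 = 19970.73
Bob: 36613 × 5/11 = 16642.27
= Alice: $19970.73, Bob: $16642.27

Alice: $19970.73, Bob: $16642.27


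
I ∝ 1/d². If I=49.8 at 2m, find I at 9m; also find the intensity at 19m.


I₁d₁² = I₂d₂²
I at 9m = 49.8 × (2/9)² = 49.8 × 4/81 = 199.2/81 ≈ 2.4593
I at 19m = 49.8 × (2/19)² = 49.8 × 4/361 = 199.2/361 ≈ 0.5518
= 2.4593 and 0.5518

2.4593 and 0.5518


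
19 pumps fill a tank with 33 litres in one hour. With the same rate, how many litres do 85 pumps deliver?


Direct proportion: y/x = constant
k = 33/19 ≈ 1.7368
y₂ = k × 85 = 33 × 85 / 19 = 2805/19
≈ 147.63

147.63


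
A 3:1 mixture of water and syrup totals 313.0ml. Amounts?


Total parts = 3 + 1 = 4
water: 313.0 × 3/4 = 234.8ml
syrup: 313.0 × 1/4 = 78.3ml
= 234.8ml and 78.3ml

234.8ml and 78.3ml


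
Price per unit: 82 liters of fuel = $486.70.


Unit rate = total / quantity
= 486.70 / 82
= $5.94 per unit

$5.94 per unit


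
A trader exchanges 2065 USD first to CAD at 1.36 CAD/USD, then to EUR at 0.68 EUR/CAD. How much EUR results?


Step 1: 2065 USD × 1.36 = 2808.40 CAD
Step 2: 2808.40 CAD × 0.68 = 1909.71 EUR
Implied rate USD→EUR = 1.36 × 0.68 = 0.9248
= 1909.71 EUR

1909.71 EUR


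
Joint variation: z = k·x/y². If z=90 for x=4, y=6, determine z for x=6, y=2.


z = k·x/y²
Solve for k using the known point: k = z·y²/x = 90×36/4 = 3240/4 = 810.0000
Now evaluate at x=6, y=2:
z = k × 6 / 4 = (3240 × 6) / (4 × 4) = 19440/16
= 1215.0000

1215.0000


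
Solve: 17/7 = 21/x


Cross multiply: 17 × x = 7 × 21
17x = 147
x = 147 / 17
= 8.65

8.65


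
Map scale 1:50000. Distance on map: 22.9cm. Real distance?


Real distance = map distance × scale
= 22.9cm × 50000
= 1145000 cm = 11450.0 m
= 11.450 km

11.450 km


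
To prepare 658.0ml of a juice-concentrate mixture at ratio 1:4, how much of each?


Total parts = 1 + 4 = 5
juice: 658.0 × 1/5 = 131.6ml
concentrate: 658.0 × 4/5 = 526.4ml
= 131.6ml and 526.4ml

131.6ml and 526.4ml


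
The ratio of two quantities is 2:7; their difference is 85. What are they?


Let A = 2k, B = 7k.
7k - 2k = 85
5k = 85 → k = 85/5 = 17
A = 2×17 = 34, B = 7×17 = 119
= A = 34, B = 119

A = 34, B = 119
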